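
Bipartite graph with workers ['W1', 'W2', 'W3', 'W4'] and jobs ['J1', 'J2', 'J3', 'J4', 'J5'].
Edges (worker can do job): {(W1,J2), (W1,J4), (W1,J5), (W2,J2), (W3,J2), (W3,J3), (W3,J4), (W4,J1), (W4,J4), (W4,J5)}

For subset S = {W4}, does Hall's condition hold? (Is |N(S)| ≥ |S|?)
Yes: |N(S)| = 3, |S| = 1

Subset S = {W4}
Neighbors N(S) = {J1, J4, J5}

|N(S)| = 3, |S| = 1
Hall's condition: |N(S)| ≥ |S| is satisfied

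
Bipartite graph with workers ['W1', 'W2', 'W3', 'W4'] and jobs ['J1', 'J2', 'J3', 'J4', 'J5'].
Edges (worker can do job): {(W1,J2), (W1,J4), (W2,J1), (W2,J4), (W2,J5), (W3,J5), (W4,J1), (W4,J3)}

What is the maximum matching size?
Maximum matching size = 4

Maximum matching: {(W1,J4), (W2,J1), (W3,J5), (W4,J3)}
Size: 4

This assigns 4 workers to 4 distinct jobs.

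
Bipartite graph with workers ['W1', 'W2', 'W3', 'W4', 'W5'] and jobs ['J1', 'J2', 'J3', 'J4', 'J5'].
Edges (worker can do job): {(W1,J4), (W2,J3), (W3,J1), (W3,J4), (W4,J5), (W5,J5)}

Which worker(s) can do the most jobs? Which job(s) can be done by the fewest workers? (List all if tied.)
Most versatile: W3 (2 jobs); Least covered: J2 (0 workers)

Worker degrees (jobs they can do): W1:1, W2:1, W3:2, W4:1, W5:1
Job degrees (workers who can do it): J1:1, J2:0, J3:1, J4:2, J5:2

Maximum worker degree is 2, achieved by: W3
Minimum job degree is 0, achieved by: J2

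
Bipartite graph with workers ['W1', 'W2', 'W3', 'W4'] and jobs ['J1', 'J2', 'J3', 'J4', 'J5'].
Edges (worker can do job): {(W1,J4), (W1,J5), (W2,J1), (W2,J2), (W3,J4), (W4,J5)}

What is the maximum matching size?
Maximum matching size = 3

Maximum matching: {(W2,J1), (W3,J4), (W4,J5)}
Size: 3

This assigns 3 workers to 3 distinct jobs.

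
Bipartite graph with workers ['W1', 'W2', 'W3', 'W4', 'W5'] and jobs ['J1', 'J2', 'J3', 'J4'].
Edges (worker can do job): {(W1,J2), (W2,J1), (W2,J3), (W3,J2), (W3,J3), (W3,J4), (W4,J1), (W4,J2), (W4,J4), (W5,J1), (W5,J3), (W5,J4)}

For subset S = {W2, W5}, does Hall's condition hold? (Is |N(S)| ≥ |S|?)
Yes: |N(S)| = 3, |S| = 2

Subset S = {W2, W5}
Neighbors N(S) = {J1, J3, J4}

|N(S)| = 3, |S| = 2
Hall's condition: |N(S)| ≥ |S| is satisfied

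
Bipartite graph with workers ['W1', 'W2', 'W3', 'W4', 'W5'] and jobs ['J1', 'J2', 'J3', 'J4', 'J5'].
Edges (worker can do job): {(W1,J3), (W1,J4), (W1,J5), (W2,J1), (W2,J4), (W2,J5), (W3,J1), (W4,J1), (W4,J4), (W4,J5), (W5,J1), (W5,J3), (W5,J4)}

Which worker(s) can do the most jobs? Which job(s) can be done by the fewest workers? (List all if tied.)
Most versatile: W1, W2, W4, W5 (3 jobs); Least covered: J2 (0 workers)

Worker degrees (jobs they can do): W1:3, W2:3, W3:1, W4:3, W5:3
Job degrees (workers who can do it): J1:4, J2:0, J3:2, J4:4, J5:3

Maximum worker degree is 3, achieved by: W1, W2, W4, W5
Minimum job degree is 0, achieved by: J2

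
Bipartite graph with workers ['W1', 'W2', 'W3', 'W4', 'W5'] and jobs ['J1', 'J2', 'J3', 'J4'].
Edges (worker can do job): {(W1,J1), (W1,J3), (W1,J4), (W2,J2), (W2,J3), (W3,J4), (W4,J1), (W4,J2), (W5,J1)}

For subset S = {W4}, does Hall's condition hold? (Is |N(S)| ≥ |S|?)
Yes: |N(S)| = 2, |S| = 1

Subset S = {W4}
Neighbors N(S) = {J1, J2}

|N(S)| = 2, |S| = 1
Hall's condition: |N(S)| ≥ |S| is satisfied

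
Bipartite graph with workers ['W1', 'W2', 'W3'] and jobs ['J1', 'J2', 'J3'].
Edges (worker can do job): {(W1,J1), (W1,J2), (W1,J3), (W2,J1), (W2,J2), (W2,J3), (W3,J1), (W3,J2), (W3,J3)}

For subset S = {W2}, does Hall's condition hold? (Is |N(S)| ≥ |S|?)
Yes: |N(S)| = 3, |S| = 1

Subset S = {W2}
Neighbors N(S) = {J1, J2, J3}

|N(S)| = 3, |S| = 1
Hall's condition: |N(S)| ≥ |S| is satisfied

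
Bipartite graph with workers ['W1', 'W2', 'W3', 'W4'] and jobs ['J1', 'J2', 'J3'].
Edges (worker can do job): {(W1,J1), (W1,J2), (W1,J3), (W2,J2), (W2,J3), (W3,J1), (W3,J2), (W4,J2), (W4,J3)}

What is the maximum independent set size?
Maximum independent set = 4

By König's theorem:
- Min vertex cover = Max matching = 3
- Max independent set = Total vertices - Min vertex cover
- Max independent set = 7 - 3 = 4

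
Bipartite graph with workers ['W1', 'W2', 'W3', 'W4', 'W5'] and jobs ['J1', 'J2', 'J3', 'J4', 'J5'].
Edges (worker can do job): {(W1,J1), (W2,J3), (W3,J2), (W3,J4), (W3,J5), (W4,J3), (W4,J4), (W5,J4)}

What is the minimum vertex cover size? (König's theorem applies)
Minimum vertex cover size = 4

By König's theorem: in bipartite graphs,
min vertex cover = max matching = 4

Maximum matching has size 4, so minimum vertex cover also has size 4.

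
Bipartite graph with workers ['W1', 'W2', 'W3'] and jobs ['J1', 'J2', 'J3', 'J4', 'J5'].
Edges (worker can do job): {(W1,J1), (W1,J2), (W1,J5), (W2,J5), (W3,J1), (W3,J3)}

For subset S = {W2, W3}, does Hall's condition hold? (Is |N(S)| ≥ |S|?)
Yes: |N(S)| = 3, |S| = 2

Subset S = {W2, W3}
Neighbors N(S) = {J1, J3, J5}

|N(S)| = 3, |S| = 2
Hall's condition: |N(S)| ≥ |S| is satisfied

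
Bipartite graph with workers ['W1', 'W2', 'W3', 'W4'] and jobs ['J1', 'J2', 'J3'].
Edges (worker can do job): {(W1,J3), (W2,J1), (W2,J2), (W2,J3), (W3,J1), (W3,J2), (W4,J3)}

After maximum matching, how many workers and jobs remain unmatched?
Unmatched: 1 workers, 0 jobs

Maximum matching size: 3
Workers: 4 total, 3 matched, 1 unmatched
Jobs: 3 total, 3 matched, 0 unmatched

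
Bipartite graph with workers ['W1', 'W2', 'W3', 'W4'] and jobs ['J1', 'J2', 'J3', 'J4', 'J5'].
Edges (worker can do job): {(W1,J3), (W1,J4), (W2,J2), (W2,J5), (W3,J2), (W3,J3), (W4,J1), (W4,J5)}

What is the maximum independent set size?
Maximum independent set = 5

By König's theorem:
- Min vertex cover = Max matching = 4
- Max independent set = Total vertices - Min vertex cover
- Max independent set = 9 - 4 = 5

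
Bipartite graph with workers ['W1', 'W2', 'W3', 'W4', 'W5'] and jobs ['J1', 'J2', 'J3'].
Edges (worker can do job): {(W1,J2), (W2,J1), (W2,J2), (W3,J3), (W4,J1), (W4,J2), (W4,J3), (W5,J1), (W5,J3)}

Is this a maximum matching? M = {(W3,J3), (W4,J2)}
No, size 2 is not maximum

Proposed matching has size 2.
Maximum matching size for this graph: 3.

This is NOT maximum - can be improved to size 3.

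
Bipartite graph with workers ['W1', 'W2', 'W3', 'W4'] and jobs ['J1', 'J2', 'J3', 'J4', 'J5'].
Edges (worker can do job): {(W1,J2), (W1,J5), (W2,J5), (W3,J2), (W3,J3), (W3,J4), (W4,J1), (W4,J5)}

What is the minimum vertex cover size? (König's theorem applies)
Minimum vertex cover size = 4

By König's theorem: in bipartite graphs,
min vertex cover = max matching = 4

Maximum matching has size 4, so minimum vertex cover also has size 4.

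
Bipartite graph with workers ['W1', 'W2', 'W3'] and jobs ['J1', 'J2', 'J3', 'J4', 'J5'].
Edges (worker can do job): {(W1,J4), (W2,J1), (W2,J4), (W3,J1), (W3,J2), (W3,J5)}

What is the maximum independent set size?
Maximum independent set = 5

By König's theorem:
- Min vertex cover = Max matching = 3
- Max independent set = Total vertices - Min vertex cover
- Max independent set = 8 - 3 = 5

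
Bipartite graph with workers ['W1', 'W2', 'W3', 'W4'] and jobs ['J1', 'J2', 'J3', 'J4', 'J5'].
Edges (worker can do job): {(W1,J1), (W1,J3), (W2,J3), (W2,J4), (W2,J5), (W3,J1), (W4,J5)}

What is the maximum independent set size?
Maximum independent set = 5

By König's theorem:
- Min vertex cover = Max matching = 4
- Max independent set = Total vertices - Min vertex cover
- Max independent set = 9 - 4 = 5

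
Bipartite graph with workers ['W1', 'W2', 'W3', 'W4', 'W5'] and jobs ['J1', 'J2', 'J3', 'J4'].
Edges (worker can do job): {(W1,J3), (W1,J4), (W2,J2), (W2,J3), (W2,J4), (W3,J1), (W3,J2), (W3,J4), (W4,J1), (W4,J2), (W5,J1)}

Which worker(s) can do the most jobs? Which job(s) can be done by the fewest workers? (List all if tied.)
Most versatile: W2, W3 (3 jobs); Least covered: J3 (2 workers)

Worker degrees (jobs they can do): W1:2, W2:3, W3:3, W4:2, W5:1
Job degrees (workers who can do it): J1:3, J2:3, J3:2, J4:3

Maximum worker degree is 3, achieved by: W2, W3
Minimum job degree is 2, achieved by: J3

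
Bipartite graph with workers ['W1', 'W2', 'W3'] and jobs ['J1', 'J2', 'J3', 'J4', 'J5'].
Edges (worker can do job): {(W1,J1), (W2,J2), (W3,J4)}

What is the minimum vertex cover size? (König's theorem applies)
Minimum vertex cover size = 3

By König's theorem: in bipartite graphs,
min vertex cover = max matching = 3

Maximum matching has size 3, so minimum vertex cover also has size 3.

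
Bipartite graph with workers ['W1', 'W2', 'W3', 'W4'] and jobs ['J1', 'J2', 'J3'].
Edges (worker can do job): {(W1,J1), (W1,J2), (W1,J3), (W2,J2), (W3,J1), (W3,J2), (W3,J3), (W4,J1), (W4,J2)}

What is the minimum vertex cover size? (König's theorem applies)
Minimum vertex cover size = 3

By König's theorem: in bipartite graphs,
min vertex cover = max matching = 3

Maximum matching has size 3, so minimum vertex cover also has size 3.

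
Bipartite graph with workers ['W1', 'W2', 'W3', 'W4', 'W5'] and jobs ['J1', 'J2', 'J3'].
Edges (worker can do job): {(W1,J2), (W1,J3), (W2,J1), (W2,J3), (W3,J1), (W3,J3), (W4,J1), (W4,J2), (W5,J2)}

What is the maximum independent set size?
Maximum independent set = 5

By König's theorem:
- Min vertex cover = Max matching = 3
- Max independent set = Total vertices - Min vertex cover
- Max independent set = 8 - 3 = 5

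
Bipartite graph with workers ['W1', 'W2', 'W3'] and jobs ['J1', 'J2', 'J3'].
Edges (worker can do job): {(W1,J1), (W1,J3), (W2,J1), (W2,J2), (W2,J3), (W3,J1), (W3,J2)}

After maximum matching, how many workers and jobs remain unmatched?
Unmatched: 0 workers, 0 jobs

Maximum matching size: 3
Workers: 3 total, 3 matched, 0 unmatched
Jobs: 3 total, 3 matched, 0 unmatched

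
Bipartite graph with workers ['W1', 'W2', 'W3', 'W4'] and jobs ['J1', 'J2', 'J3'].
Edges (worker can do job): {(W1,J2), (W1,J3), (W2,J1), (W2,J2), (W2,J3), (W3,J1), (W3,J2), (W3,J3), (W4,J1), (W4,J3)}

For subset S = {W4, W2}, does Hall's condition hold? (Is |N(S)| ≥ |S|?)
Yes: |N(S)| = 3, |S| = 2

Subset S = {W4, W2}
Neighbors N(S) = {J1, J2, J3}

|N(S)| = 3, |S| = 2
Hall's condition: |N(S)| ≥ |S| is satisfied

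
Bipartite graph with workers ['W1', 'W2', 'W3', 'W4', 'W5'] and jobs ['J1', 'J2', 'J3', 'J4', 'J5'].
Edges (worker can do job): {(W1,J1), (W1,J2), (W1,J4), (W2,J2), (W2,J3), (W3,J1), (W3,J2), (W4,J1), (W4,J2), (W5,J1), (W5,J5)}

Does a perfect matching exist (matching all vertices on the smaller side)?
Yes, perfect matching exists (size 5)

Perfect matching: {(W1,J4), (W2,J3), (W3,J1), (W4,J2), (W5,J5)}
All 5 vertices on the smaller side are matched.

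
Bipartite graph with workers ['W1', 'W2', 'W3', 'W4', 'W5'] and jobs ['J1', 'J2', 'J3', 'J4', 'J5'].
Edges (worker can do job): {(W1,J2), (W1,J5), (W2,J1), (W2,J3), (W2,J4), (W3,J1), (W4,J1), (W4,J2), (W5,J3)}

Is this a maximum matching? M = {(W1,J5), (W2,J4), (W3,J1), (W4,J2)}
No, size 4 is not maximum

Proposed matching has size 4.
Maximum matching size for this graph: 5.

This is NOT maximum - can be improved to size 5.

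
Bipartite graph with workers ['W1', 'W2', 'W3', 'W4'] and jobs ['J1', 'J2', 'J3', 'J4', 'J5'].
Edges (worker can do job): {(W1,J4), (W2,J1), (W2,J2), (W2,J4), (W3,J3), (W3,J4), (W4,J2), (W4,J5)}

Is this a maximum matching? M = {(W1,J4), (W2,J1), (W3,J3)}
No, size 3 is not maximum

Proposed matching has size 3.
Maximum matching size for this graph: 4.

This is NOT maximum - can be improved to size 4.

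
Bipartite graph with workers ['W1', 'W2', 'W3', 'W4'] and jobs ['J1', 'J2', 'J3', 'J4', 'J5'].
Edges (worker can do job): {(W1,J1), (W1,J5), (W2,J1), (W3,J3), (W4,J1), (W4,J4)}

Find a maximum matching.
Matching: {(W1,J5), (W2,J1), (W3,J3), (W4,J4)}

Maximum matching (size 4):
  W1 → J5
  W2 → J1
  W3 → J3
  W4 → J4

Each worker is assigned to at most one job, and each job to at most one worker.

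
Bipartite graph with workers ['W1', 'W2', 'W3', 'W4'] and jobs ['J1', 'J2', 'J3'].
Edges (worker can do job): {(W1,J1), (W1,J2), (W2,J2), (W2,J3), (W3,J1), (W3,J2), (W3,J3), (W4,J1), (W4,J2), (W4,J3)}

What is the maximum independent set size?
Maximum independent set = 4

By König's theorem:
- Min vertex cover = Max matching = 3
- Max independent set = Total vertices - Min vertex cover
- Max independent set = 7 - 3 = 4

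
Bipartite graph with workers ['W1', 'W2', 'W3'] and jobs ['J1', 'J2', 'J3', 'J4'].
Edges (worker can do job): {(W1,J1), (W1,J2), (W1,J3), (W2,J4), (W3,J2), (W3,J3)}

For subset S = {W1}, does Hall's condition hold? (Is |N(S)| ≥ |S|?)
Yes: |N(S)| = 3, |S| = 1

Subset S = {W1}
Neighbors N(S) = {J1, J2, J3}

|N(S)| = 3, |S| = 1
Hall's condition: |N(S)| ≥ |S| is satisfied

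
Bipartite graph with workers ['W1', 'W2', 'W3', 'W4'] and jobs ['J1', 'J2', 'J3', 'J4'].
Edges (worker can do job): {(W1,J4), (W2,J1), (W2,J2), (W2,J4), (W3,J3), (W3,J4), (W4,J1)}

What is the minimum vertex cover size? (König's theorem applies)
Minimum vertex cover size = 4

By König's theorem: in bipartite graphs,
min vertex cover = max matching = 4

Maximum matching has size 4, so minimum vertex cover also has size 4.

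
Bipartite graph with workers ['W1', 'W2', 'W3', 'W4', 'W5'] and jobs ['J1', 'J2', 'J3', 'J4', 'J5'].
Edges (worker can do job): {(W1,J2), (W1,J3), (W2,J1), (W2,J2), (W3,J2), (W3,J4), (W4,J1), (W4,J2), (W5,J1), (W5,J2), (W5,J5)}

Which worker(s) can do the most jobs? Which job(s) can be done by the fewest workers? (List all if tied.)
Most versatile: W5 (3 jobs); Least covered: J3, J4, J5 (1 workers)

Worker degrees (jobs they can do): W1:2, W2:2, W3:2, W4:2, W5:3
Job degrees (workers who can do it): J1:3, J2:5, J3:1, J4:1, J5:1

Maximum worker degree is 3, achieved by: W5
Minimum job degree is 1, achieved by: J3, J4, J5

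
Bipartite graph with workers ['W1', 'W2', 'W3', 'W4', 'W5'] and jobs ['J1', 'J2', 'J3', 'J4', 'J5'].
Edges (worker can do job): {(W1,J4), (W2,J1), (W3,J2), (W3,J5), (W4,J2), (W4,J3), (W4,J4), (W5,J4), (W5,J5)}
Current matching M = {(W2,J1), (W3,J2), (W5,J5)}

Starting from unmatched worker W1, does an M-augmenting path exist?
Yes: W1 → J4

An M-augmenting path alternates non-matching / matching edges, starting and ending at unmatched vertices.
Path: W1 → J4
(J4 is unmatched in M, so the path is augmenting.)
Flipping edges along this path would increase |M| from 3 to 4.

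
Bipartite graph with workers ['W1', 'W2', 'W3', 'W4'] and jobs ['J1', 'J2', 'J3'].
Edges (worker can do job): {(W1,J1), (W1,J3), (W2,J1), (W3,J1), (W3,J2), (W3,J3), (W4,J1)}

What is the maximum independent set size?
Maximum independent set = 4

By König's theorem:
- Min vertex cover = Max matching = 3
- Max independent set = Total vertices - Min vertex cover
- Max independent set = 7 - 3 = 4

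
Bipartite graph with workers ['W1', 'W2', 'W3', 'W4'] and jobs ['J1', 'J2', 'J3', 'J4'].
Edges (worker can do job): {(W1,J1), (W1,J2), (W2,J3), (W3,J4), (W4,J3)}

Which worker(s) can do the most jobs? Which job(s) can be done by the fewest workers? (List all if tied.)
Most versatile: W1 (2 jobs); Least covered: J1, J2, J4 (1 workers)

Worker degrees (jobs they can do): W1:2, W2:1, W3:1, W4:1
Job degrees (workers who can do it): J1:1, J2:1, J3:2, J4:1

Maximum worker degree is 2, achieved by: W1
Minimum job degree is 1, achieved by: J1, J2, J4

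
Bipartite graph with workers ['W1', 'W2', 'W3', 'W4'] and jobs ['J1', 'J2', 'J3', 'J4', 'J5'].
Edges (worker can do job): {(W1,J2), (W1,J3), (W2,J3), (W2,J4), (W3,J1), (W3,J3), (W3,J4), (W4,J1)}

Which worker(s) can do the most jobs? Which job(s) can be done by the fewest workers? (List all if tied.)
Most versatile: W3 (3 jobs); Least covered: J5 (0 workers)

Worker degrees (jobs they can do): W1:2, W2:2, W3:3, W4:1
Job degrees (workers who can do it): J1:2, J2:1, J3:3, J4:2, J5:0

Maximum worker degree is 3, achieved by: W3
Minimum job degree is 0, achieved by: J5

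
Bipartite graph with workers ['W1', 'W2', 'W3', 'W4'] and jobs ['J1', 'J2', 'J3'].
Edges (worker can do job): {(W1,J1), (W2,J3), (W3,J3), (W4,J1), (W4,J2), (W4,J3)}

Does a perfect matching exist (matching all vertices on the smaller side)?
Yes, perfect matching exists (size 3)

Perfect matching: {(W1,J1), (W3,J3), (W4,J2)}
All 3 vertices on the smaller side are matched.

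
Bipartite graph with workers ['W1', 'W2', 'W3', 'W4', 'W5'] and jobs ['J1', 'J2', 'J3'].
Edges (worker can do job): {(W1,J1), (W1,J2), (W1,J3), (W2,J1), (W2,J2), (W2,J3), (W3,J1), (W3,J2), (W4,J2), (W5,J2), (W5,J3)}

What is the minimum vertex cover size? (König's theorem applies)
Minimum vertex cover size = 3

By König's theorem: in bipartite graphs,
min vertex cover = max matching = 3

Maximum matching has size 3, so minimum vertex cover also has size 3.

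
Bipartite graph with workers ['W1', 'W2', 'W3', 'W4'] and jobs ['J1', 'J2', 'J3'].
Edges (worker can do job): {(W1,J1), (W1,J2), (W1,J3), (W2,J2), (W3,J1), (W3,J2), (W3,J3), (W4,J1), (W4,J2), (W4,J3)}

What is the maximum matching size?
Maximum matching size = 3

Maximum matching: {(W1,J2), (W3,J1), (W4,J3)}
Size: 3

This assigns 3 workers to 3 distinct jobs.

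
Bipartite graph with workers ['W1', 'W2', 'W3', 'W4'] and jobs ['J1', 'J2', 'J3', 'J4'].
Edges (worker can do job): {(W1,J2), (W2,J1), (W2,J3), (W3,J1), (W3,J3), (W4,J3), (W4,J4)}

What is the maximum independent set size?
Maximum independent set = 4

By König's theorem:
- Min vertex cover = Max matching = 4
- Max independent set = Total vertices - Min vertex cover
- Max independent set = 8 - 4 = 4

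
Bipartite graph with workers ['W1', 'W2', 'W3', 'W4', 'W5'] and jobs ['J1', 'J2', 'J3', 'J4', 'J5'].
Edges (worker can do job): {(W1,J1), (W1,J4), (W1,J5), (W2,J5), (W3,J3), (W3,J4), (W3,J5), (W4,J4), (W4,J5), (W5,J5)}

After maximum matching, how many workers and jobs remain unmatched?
Unmatched: 1 workers, 1 jobs

Maximum matching size: 4
Workers: 5 total, 4 matched, 1 unmatched
Jobs: 5 total, 4 matched, 1 unmatched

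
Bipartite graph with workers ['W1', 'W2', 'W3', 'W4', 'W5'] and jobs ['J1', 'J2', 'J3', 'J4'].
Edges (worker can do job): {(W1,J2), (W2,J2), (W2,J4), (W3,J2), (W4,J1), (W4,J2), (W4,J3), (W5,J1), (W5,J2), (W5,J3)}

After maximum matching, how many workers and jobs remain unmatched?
Unmatched: 1 workers, 0 jobs

Maximum matching size: 4
Workers: 5 total, 4 matched, 1 unmatched
Jobs: 4 total, 4 matched, 0 unmatched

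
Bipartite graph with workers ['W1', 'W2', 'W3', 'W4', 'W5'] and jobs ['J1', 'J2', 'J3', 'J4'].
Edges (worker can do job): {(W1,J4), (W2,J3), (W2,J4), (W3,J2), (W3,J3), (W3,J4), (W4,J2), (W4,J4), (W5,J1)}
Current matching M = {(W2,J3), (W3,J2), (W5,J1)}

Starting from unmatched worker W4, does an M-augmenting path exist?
Yes: W4 → J4

An M-augmenting path alternates non-matching / matching edges, starting and ending at unmatched vertices.
Path: W4 → J4
(J4 is unmatched in M, so the path is augmenting.)
Flipping edges along this path would increase |M| from 3 to 4.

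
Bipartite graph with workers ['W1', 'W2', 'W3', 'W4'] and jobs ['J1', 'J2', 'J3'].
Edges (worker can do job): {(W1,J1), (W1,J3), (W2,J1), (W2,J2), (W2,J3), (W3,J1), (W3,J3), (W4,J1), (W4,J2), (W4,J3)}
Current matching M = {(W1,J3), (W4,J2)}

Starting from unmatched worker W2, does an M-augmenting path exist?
Yes: W2 → J2 → W4 → J1

An M-augmenting path alternates non-matching / matching edges, starting and ending at unmatched vertices.
Path: W2 → J2 → W4 → J1
(J1 is unmatched in M, so the path is augmenting.)
Flipping edges along this path would increase |M| from 2 to 3.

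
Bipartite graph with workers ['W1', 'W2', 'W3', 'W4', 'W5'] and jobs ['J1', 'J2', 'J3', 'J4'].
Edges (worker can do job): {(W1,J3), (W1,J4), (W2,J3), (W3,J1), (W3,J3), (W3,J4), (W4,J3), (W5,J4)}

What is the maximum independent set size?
Maximum independent set = 6

By König's theorem:
- Min vertex cover = Max matching = 3
- Max independent set = Total vertices - Min vertex cover
- Max independent set = 9 - 3 = 6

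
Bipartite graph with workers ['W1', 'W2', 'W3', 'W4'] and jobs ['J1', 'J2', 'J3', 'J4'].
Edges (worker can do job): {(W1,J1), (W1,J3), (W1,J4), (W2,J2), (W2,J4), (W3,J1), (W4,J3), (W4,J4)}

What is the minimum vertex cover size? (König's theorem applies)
Minimum vertex cover size = 4

By König's theorem: in bipartite graphs,
min vertex cover = max matching = 4

Maximum matching has size 4, so minimum vertex cover also has size 4.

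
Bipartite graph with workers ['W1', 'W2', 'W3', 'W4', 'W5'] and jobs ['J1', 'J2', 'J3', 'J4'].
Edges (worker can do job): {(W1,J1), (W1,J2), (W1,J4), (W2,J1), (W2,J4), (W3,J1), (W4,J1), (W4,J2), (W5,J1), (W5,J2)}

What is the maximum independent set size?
Maximum independent set = 6

By König's theorem:
- Min vertex cover = Max matching = 3
- Max independent set = Total vertices - Min vertex cover
- Max independent set = 9 - 3 = 6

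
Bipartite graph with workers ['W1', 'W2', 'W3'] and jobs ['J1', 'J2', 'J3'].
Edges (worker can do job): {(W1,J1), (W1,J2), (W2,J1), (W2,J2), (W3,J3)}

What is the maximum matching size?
Maximum matching size = 3

Maximum matching: {(W1,J2), (W2,J1), (W3,J3)}
Size: 3

This assigns 3 workers to 3 distinct jobs.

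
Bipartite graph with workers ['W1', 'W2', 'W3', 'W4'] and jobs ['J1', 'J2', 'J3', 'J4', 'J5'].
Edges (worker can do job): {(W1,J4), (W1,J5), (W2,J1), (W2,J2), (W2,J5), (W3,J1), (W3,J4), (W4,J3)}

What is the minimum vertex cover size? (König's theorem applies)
Minimum vertex cover size = 4

By König's theorem: in bipartite graphs,
min vertex cover = max matching = 4

Maximum matching has size 4, so minimum vertex cover also has size 4.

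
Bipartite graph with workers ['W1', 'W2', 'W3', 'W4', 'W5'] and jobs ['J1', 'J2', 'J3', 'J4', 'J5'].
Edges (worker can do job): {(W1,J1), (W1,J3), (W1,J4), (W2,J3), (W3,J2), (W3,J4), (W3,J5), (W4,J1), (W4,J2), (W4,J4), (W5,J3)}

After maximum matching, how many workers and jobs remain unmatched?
Unmatched: 1 workers, 1 jobs

Maximum matching size: 4
Workers: 5 total, 4 matched, 1 unmatched
Jobs: 5 total, 4 matched, 1 unmatched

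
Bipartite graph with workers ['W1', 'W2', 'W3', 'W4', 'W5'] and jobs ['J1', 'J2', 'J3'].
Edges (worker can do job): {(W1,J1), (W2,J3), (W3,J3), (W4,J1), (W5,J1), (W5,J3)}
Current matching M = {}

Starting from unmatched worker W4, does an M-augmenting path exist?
Yes: W4 → J1

An M-augmenting path alternates non-matching / matching edges, starting and ending at unmatched vertices.
Path: W4 → J1
(J1 is unmatched in M, so the path is augmenting.)
Flipping edges along this path would increase |M| from 0 to 1.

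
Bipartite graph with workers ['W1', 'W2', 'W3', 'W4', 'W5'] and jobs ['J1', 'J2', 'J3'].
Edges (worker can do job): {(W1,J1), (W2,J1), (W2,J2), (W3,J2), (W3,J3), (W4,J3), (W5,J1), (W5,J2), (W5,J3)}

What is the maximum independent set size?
Maximum independent set = 5

By König's theorem:
- Min vertex cover = Max matching = 3
- Max independent set = Total vertices - Min vertex cover
- Max independent set = 8 - 3 = 5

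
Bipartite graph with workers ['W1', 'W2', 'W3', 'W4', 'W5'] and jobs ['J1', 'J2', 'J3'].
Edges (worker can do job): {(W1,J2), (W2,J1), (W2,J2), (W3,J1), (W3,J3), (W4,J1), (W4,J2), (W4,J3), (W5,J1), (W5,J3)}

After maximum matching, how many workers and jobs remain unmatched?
Unmatched: 2 workers, 0 jobs

Maximum matching size: 3
Workers: 5 total, 3 matched, 2 unmatched
Jobs: 3 total, 3 matched, 0 unmatched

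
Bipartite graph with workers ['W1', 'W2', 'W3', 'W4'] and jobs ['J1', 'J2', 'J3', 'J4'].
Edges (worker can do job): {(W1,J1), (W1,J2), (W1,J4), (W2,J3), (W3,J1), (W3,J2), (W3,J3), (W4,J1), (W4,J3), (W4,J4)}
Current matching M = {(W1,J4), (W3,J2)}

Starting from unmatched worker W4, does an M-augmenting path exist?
Yes: W4 → J1

An M-augmenting path alternates non-matching / matching edges, starting and ending at unmatched vertices.
Path: W4 → J1
(J1 is unmatched in M, so the path is augmenting.)
Flipping edges along this path would increase |M| from 2 to 3.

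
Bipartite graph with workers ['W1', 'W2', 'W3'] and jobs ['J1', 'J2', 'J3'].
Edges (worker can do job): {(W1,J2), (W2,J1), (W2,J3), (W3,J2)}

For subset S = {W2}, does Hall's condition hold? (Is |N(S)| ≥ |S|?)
Yes: |N(S)| = 2, |S| = 1

Subset S = {W2}
Neighbors N(S) = {J1, J3}

|N(S)| = 2, |S| = 1
Hall's condition: |N(S)| ≥ |S| is satisfied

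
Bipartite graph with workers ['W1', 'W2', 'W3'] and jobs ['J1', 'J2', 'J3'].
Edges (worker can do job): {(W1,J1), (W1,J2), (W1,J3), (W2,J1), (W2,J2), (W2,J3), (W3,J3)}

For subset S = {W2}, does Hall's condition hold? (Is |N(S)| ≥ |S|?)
Yes: |N(S)| = 3, |S| = 1

Subset S = {W2}
Neighbors N(S) = {J1, J2, J3}

|N(S)| = 3, |S| = 1
Hall's condition: |N(S)| ≥ |S| is satisfied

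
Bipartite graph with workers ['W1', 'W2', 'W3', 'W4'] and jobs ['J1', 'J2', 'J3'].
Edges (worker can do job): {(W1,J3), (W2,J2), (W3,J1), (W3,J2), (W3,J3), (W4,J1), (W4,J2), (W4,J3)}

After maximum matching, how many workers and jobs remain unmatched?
Unmatched: 1 workers, 0 jobs

Maximum matching size: 3
Workers: 4 total, 3 matched, 1 unmatched
Jobs: 3 total, 3 matched, 0 unmatched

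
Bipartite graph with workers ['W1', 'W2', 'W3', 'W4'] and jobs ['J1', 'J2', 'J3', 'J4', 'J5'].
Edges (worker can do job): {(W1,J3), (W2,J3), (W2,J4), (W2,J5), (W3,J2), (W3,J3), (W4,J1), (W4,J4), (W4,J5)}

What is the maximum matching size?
Maximum matching size = 4

Maximum matching: {(W1,J3), (W2,J4), (W3,J2), (W4,J5)}
Size: 4

This assigns 4 workers to 4 distinct jobs.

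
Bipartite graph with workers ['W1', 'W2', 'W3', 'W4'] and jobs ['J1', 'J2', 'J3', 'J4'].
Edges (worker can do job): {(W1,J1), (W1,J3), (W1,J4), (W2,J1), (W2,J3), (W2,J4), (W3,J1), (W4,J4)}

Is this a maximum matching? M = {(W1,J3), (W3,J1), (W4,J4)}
Yes, size 3 is maximum

Proposed matching has size 3.
Maximum matching size for this graph: 3.

This is a maximum matching.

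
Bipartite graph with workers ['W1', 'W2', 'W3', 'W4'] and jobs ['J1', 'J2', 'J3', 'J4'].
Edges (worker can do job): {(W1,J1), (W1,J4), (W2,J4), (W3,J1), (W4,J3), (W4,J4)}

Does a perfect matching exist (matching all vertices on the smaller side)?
No, maximum matching has size 3 < 4

Maximum matching has size 3, need 4 for perfect matching.
Unmatched workers: ['W2']
Unmatched jobs: ['J2']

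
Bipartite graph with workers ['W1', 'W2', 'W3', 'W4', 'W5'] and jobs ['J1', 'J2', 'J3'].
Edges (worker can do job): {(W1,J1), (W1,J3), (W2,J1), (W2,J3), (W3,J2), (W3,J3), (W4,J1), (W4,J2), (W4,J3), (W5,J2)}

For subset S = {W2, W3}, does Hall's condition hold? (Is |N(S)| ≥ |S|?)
Yes: |N(S)| = 3, |S| = 2

Subset S = {W2, W3}
Neighbors N(S) = {J1, J2, J3}

|N(S)| = 3, |S| = 2
Hall's condition: |N(S)| ≥ |S| is satisfied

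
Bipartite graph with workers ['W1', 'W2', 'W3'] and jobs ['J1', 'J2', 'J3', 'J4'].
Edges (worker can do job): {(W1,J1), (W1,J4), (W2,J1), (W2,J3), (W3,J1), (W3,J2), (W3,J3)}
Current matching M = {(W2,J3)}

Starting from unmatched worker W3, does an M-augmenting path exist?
Yes: W3 → J2

An M-augmenting path alternates non-matching / matching edges, starting and ending at unmatched vertices.
Path: W3 → J2
(J2 is unmatched in M, so the path is augmenting.)
Flipping edges along this path would increase |M| from 1 to 2.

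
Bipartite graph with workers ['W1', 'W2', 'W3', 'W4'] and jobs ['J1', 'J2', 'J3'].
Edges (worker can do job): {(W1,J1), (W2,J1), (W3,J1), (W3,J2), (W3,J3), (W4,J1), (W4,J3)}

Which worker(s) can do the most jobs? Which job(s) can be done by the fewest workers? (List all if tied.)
Most versatile: W3 (3 jobs); Least covered: J2 (1 workers)

Worker degrees (jobs they can do): W1:1, W2:1, W3:3, W4:2
Job degrees (workers who can do it): J1:4, J2:1, J3:2

Maximum worker degree is 3, achieved by: W3
Minimum job degree is 1, achieved by: J2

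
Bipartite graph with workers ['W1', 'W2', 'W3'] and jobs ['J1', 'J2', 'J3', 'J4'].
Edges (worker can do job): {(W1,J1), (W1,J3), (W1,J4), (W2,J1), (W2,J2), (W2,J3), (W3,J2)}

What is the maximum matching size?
Maximum matching size = 3

Maximum matching: {(W1,J3), (W2,J1), (W3,J2)}
Size: 3

This assigns 3 workers to 3 distinct jobs.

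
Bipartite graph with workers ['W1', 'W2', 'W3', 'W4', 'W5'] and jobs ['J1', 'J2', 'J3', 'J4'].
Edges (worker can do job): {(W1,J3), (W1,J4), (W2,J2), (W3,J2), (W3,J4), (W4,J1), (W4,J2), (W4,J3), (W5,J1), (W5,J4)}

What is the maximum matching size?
Maximum matching size = 4

Maximum matching: {(W1,J3), (W3,J2), (W4,J1), (W5,J4)}
Size: 4

This assigns 4 workers to 4 distinct jobs.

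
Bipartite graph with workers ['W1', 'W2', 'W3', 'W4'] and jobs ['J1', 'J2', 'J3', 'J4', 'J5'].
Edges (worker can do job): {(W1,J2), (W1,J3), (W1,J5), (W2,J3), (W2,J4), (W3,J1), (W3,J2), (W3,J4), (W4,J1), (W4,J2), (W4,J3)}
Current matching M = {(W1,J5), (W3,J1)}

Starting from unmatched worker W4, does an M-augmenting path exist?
Yes: W4 → J2

An M-augmenting path alternates non-matching / matching edges, starting and ending at unmatched vertices.
Path: W4 → J2
(J2 is unmatched in M, so the path is augmenting.)
Flipping edges along this path would increase |M| from 2 to 3.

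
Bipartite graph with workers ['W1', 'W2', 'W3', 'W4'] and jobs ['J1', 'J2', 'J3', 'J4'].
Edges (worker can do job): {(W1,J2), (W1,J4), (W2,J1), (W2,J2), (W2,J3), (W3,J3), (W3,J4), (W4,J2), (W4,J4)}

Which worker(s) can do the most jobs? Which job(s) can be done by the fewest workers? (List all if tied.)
Most versatile: W2 (3 jobs); Least covered: J1 (1 workers)

Worker degrees (jobs they can do): W1:2, W2:3, W3:2, W4:2
Job degrees (workers who can do it): J1:1, J2:3, J3:2, J4:3

Maximum worker degree is 3, achieved by: W2
Minimum job degree is 1, achieved by: J1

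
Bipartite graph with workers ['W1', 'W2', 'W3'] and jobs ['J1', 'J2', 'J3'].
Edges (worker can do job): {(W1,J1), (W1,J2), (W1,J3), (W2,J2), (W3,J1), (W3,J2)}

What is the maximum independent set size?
Maximum independent set = 3

By König's theorem:
- Min vertex cover = Max matching = 3
- Max independent set = Total vertices - Min vertex cover
- Max independent set = 6 - 3 = 3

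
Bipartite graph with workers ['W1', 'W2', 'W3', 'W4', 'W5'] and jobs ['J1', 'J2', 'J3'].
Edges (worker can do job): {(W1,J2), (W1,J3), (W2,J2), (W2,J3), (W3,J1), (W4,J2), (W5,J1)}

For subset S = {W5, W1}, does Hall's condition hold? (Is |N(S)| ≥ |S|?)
Yes: |N(S)| = 3, |S| = 2

Subset S = {W5, W1}
Neighbors N(S) = {J1, J2, J3}

|N(S)| = 3, |S| = 2
Hall's condition: |N(S)| ≥ |S| is satisfied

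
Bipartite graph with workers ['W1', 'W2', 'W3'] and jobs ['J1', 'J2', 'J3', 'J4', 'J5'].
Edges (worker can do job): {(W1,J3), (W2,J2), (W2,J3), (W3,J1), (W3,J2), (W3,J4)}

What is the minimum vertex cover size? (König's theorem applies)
Minimum vertex cover size = 3

By König's theorem: in bipartite graphs,
min vertex cover = max matching = 3

Maximum matching has size 3, so minimum vertex cover also has size 3.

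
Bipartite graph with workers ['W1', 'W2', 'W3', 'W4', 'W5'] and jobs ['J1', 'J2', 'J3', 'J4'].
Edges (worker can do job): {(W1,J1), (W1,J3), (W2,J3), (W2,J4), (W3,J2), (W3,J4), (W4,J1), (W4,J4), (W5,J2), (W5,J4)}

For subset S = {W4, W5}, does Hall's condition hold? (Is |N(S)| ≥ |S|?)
Yes: |N(S)| = 3, |S| = 2

Subset S = {W4, W5}
Neighbors N(S) = {J1, J2, J4}

|N(S)| = 3, |S| = 2
Hall's condition: |N(S)| ≥ |S| is satisfied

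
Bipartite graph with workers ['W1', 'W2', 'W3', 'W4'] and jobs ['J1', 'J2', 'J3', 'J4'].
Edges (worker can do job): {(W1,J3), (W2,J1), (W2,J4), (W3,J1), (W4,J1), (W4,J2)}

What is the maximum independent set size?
Maximum independent set = 4

By König's theorem:
- Min vertex cover = Max matching = 4
- Max independent set = Total vertices - Min vertex cover
- Max independent set = 8 - 4 = 4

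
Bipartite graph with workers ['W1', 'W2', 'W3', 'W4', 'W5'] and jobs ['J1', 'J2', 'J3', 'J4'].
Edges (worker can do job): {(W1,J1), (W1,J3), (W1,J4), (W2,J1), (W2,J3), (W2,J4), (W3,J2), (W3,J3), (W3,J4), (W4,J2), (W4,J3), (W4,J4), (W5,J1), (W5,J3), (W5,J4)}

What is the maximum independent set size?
Maximum independent set = 5

By König's theorem:
- Min vertex cover = Max matching = 4
- Max independent set = Total vertices - Min vertex cover
- Max independent set = 9 - 4 = 5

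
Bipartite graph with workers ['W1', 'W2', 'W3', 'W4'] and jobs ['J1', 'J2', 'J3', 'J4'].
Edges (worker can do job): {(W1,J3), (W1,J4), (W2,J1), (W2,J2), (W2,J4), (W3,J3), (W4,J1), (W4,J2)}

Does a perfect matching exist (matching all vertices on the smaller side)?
Yes, perfect matching exists (size 4)

Perfect matching: {(W1,J4), (W2,J2), (W3,J3), (W4,J1)}
All 4 vertices on the smaller side are matched.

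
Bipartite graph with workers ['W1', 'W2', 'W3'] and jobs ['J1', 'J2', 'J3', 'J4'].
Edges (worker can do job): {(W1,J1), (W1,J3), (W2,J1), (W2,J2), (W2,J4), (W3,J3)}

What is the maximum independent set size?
Maximum independent set = 4

By König's theorem:
- Min vertex cover = Max matching = 3
- Max independent set = Total vertices - Min vertex cover
- Max independent set = 7 - 3 = 4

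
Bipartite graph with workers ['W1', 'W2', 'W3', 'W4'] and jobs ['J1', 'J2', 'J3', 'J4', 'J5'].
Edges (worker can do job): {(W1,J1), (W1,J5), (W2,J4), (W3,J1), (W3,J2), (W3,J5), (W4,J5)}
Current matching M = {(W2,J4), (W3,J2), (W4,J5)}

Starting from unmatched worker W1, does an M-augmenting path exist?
Yes: W1 → J1

An M-augmenting path alternates non-matching / matching edges, starting and ending at unmatched vertices.
Path: W1 → J1
(J1 is unmatched in M, so the path is augmenting.)
Flipping edges along this path would increase |M| from 3 to 4.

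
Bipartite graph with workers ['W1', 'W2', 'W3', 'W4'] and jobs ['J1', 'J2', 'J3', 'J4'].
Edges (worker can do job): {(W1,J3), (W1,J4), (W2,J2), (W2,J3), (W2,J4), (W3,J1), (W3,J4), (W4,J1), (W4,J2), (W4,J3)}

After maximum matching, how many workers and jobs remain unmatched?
Unmatched: 0 workers, 0 jobs

Maximum matching size: 4
Workers: 4 total, 4 matched, 0 unmatched
Jobs: 4 total, 4 matched, 0 unmatched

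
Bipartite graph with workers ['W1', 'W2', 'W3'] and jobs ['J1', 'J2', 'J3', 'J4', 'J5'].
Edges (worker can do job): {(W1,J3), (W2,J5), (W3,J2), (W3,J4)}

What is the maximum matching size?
Maximum matching size = 3

Maximum matching: {(W1,J3), (W2,J5), (W3,J4)}
Size: 3

This assigns 3 workers to 3 distinct jobs.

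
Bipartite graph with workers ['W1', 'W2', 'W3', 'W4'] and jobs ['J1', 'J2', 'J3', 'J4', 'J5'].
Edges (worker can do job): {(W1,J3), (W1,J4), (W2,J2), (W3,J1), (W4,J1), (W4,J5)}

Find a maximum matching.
Matching: {(W1,J3), (W2,J2), (W3,J1), (W4,J5)}

Maximum matching (size 4):
  W1 → J3
  W2 → J2
  W3 → J1
  W4 → J5

Each worker is assigned to at most one job, and each job to at most one worker.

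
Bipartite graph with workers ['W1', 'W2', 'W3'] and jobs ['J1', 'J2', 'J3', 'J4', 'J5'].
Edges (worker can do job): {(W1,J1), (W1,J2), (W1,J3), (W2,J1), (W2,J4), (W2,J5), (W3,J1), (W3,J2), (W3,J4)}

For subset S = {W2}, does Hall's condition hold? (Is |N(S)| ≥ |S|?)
Yes: |N(S)| = 3, |S| = 1

Subset S = {W2}
Neighbors N(S) = {J1, J4, J5}

|N(S)| = 3, |S| = 1
Hall's condition: |N(S)| ≥ |S| is satisfied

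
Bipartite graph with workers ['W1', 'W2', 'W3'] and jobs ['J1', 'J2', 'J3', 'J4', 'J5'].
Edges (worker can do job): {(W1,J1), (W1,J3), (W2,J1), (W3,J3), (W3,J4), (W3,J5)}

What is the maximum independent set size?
Maximum independent set = 5

By König's theorem:
- Min vertex cover = Max matching = 3
- Max independent set = Total vertices - Min vertex cover
- Max independent set = 8 - 3 = 5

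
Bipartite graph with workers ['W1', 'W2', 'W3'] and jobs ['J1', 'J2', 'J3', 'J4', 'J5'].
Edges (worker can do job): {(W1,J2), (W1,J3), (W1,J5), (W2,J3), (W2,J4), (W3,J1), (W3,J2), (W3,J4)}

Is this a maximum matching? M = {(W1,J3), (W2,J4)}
No, size 2 is not maximum

Proposed matching has size 2.
Maximum matching size for this graph: 3.

This is NOT maximum - can be improved to size 3.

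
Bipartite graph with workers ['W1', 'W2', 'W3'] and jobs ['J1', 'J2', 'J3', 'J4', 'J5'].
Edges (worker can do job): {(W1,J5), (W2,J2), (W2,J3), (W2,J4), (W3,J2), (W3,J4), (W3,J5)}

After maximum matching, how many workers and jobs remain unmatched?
Unmatched: 0 workers, 2 jobs

Maximum matching size: 3
Workers: 3 total, 3 matched, 0 unmatched
Jobs: 5 total, 3 matched, 2 unmatched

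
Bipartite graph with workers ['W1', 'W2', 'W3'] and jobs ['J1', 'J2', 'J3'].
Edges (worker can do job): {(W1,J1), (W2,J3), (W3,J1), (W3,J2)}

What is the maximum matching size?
Maximum matching size = 3

Maximum matching: {(W1,J1), (W2,J3), (W3,J2)}
Size: 3

This assigns 3 workers to 3 distinct jobs.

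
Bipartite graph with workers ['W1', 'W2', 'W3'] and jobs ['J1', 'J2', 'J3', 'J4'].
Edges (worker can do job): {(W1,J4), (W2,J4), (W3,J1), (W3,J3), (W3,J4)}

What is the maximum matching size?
Maximum matching size = 2

Maximum matching: {(W1,J4), (W3,J1)}
Size: 2

This assigns 2 workers to 2 distinct jobs.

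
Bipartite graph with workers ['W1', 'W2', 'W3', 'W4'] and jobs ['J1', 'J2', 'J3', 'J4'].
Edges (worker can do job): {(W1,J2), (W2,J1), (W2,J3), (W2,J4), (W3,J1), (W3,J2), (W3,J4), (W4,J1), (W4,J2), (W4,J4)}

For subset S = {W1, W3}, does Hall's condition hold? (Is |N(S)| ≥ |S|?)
Yes: |N(S)| = 3, |S| = 2

Subset S = {W1, W3}
Neighbors N(S) = {J1, J2, J4}

|N(S)| = 3, |S| = 2
Hall's condition: |N(S)| ≥ |S| is satisfied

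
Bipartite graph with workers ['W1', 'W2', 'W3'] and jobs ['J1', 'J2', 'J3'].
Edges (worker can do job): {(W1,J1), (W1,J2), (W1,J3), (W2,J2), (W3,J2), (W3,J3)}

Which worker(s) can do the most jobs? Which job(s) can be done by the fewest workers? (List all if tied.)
Most versatile: W1 (3 jobs); Least covered: J1 (1 workers)

Worker degrees (jobs they can do): W1:3, W2:1, W3:2
Job degrees (workers who can do it): J1:1, J2:3, J3:2

Maximum worker degree is 3, achieved by: W1
Minimum job degree is 1, achieved by: J1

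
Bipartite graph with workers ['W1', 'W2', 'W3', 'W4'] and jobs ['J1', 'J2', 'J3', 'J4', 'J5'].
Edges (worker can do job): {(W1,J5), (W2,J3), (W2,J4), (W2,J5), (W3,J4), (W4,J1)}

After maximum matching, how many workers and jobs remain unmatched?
Unmatched: 0 workers, 1 jobs

Maximum matching size: 4
Workers: 4 total, 4 matched, 0 unmatched
Jobs: 5 total, 4 matched, 1 unmatched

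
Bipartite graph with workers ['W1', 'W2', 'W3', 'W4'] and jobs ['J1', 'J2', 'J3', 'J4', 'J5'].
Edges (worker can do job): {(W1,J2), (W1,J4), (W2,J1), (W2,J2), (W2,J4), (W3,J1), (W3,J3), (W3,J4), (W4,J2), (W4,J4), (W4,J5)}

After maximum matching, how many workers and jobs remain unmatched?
Unmatched: 0 workers, 1 jobs

Maximum matching size: 4
Workers: 4 total, 4 matched, 0 unmatched
Jobs: 5 total, 4 matched, 1 unmatched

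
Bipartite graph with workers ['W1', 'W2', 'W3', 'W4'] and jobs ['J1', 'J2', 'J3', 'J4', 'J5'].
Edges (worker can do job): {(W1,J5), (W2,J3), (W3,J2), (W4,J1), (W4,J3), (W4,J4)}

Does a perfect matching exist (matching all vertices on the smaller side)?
Yes, perfect matching exists (size 4)

Perfect matching: {(W1,J5), (W2,J3), (W3,J2), (W4,J4)}
All 4 vertices on the smaller side are matched.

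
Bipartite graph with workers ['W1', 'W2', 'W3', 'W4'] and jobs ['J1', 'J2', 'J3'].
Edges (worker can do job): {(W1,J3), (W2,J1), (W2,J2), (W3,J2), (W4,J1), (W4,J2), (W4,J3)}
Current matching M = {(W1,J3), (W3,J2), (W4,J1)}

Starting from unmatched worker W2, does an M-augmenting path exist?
No augmenting path from W2

Alternating search from W2 reaches jobs: {J1, J2, J3}.
Every reachable job is already matched in M, and following those matched edges back to workers exposes no further unvisited jobs.
No M-augmenting path from W2 exists.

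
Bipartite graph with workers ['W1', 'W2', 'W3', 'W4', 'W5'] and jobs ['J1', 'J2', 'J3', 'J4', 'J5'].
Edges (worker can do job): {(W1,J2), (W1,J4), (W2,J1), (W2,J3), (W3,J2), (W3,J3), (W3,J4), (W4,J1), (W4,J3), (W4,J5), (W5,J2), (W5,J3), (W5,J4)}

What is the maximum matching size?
Maximum matching size = 5

Maximum matching: {(W1,J2), (W2,J1), (W3,J3), (W4,J5), (W5,J4)}
Size: 5

This assigns 5 workers to 5 distinct jobs.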